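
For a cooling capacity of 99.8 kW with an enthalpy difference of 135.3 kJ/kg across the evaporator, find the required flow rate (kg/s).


m_dot = Q / dh
m_dot = 99.8 / 135.3
m_dot = 0.7376 kg/s

0.7376


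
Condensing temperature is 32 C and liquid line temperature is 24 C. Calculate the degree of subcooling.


Subcooling = T_cond - T_liquid
Subcooling = 32 - 24
Subcooling = 8 K

8


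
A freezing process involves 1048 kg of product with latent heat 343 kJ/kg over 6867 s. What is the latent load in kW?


Q_lat = m * h_fg / t
Q_lat = 1048 * 343 / 6867
Q_lat = 52.35 kW

52.35


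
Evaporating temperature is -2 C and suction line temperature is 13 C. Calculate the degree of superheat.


Superheat = T_suction - T_evap
Superheat = 13 - (-2)
Superheat = 15 K

15


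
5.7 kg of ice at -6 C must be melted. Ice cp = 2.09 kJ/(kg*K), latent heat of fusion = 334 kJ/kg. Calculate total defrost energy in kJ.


Sensible heat = cp * dT = 2.09 * 6 = 12.54 kJ/kg
Total per kg = 12.54 + 334 = 346.54 kJ/kg
Q = m * total = 5.7 * 346.54
Q = 1975.3 kJ

1975.3


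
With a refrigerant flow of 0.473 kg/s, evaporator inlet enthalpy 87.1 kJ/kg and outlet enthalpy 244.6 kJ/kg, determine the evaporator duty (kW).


dh = 244.6 - 87.1 = 157.5 kJ/kg
Q_evap = m_dot * dh = 0.473 * 157.5
Q_evap = 74.5 kW

74.5


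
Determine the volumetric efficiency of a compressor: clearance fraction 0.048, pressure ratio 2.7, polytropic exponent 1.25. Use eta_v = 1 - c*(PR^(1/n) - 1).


PR^(1/n) = 2.7^(1/1.25) = 2.21355854
eta_v = 1 - 0.048 * (2.21355854 - 1)
eta_v = 0.9417

0.9417


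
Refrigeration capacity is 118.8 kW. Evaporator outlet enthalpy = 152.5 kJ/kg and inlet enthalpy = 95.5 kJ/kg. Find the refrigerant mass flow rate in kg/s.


dh = 152.5 - 95.5 = 57.0 kJ/kg
m_dot = Q / dh = 118.8 / 57.0 = 2.0842 kg/s

2.0842


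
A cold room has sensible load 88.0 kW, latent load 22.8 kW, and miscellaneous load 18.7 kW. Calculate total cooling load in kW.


Q_total = Q_s + Q_l + Q_misc
Q_total = 88.0 + 22.8 + 18.7
Q_total = 129.5 kW

129.5


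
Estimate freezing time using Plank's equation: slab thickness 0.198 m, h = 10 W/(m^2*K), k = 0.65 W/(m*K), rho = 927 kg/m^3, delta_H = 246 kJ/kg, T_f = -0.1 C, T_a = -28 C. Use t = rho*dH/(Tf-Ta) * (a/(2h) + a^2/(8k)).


dT = -0.1 - (-28) = 27.9 K
term1 = a/(2h) = 0.198/(2*10) = 0.0099
term2 = a^2/(8k) = 0.198^2/(8*0.65) = 0.007539230769
t = rho*dH*1000/dT * (term1 + term2)
t = 927*246*1000/27.9 * (0.0099 + 0.007539230769)
t = 142540 s

142540


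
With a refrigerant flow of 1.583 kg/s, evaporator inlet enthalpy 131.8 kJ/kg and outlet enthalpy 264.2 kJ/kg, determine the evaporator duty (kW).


dh = 264.2 - 131.8 = 132.4 kJ/kg
Q_evap = m_dot * dh = 1.583 * 132.4
Q_evap = 209.59 kW

209.59


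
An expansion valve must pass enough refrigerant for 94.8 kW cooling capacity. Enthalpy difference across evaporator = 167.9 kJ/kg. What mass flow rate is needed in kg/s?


m_dot = Q / dh
m_dot = 94.8 / 167.9
m_dot = 0.5646 kg/s

0.5646


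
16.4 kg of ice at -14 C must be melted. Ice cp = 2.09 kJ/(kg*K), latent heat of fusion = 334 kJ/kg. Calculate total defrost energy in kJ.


Sensible heat = cp * dT = 2.09 * 14 = 29.26 kJ/kg
Total per kg = 29.26 + 334 = 363.26 kJ/kg
Q = m * total = 16.4 * 363.26
Q = 5957.5 kJ

5957.5


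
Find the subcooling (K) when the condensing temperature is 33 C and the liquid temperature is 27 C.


Subcooling = T_cond - T_liquid
Subcooling = 33 - 27
Subcooling = 6 K

6


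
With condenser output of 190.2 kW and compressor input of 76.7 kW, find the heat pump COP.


COP_hp = Q_cond / W
COP_hp = 190.2 / 76.7
COP_hp = 2.48

2.48


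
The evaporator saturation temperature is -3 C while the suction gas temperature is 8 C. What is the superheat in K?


Superheat = T_suction - T_evap
Superheat = 8 - (-3)
Superheat = 11 K

11


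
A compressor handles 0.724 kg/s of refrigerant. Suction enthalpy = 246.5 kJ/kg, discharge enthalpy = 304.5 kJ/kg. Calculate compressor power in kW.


dh = 304.5 - 246.5 = 58.0 kJ/kg
W = m_dot * dh = 0.724 * 58.0 = 41.99 kW

41.99


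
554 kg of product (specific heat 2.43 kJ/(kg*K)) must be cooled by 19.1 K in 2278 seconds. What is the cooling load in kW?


Q = m * cp * dT / t
Q = 554 * 2.43 * 19.1 / 2278
Q = 11.287 kW

11.287


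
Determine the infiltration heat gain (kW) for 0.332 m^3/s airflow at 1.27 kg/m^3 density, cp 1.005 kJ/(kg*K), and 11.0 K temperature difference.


Q = V_dot * rho * cp * dT
Q = 0.332 * 1.27 * 1.005 * 11.0
Q = 4.661 kW

4.661


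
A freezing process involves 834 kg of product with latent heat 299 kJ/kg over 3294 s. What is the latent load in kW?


Q_lat = m * h_fg / t
Q_lat = 834 * 299 / 3294
Q_lat = 75.7 kW

75.7


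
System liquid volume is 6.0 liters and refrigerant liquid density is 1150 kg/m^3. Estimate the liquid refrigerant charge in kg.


Charge = V * rho / 1000
Charge = 6.0 * 1150 / 1000
Charge = 6.9 kg

6.9


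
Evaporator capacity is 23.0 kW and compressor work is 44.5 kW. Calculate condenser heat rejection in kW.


Q_cond = Q_evap + W
Q_cond = 23.0 + 44.5
Q_cond = 67.5 kW

67.5


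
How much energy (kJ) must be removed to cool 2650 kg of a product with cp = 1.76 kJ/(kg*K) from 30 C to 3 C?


dT = 30 - (3) = 27 K
Q = m * cp * dT = 2650 * 1.76 * 27
Q = 125928 kJ

125928


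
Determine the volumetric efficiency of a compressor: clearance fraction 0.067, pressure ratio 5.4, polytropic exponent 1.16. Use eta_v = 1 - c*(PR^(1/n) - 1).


PR^(1/n) = 5.4^(1/1.16) = 4.2793118
eta_v = 1 - 0.067 * (4.2793118 - 1)
eta_v = 0.7803

0.7803


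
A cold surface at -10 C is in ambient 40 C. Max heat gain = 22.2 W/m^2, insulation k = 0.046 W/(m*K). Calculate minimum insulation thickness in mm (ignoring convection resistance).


dT = 40 - (-10) = 50 K
thickness = k * dT / q_max * 1000
thickness = 0.046 * 50 / 22.2 * 1000
thickness = 103.6 mm

103.6


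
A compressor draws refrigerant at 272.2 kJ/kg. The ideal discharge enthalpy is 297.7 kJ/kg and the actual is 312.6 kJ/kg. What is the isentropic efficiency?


dh_ideal = 297.7 - 272.2 = 25.5 kJ/kg
dh_actual = 312.6 - 272.2 = 40.4 kJ/kg
eta_s = dh_ideal / dh_actual = 25.5 / 40.4
eta_s = 0.6312

0.6312


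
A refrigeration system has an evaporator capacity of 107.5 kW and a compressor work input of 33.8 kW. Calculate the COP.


COP = Q_evap / W
COP = 107.5 / 33.8
COP = 3.18

3.18


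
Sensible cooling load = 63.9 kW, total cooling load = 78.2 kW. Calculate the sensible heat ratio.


SHR = Q_sensible / Q_total
SHR = 63.9 / 78.2
SHR = 0.817

0.817


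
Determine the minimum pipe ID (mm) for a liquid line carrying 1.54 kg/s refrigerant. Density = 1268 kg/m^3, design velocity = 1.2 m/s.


A = m_dot / (rho * v) = 1.54 / (1268 * 1.2) = 0.001012092534 m^2
d = sqrt(4*A/pi) * 1000
d = 35.9 mm

35.9


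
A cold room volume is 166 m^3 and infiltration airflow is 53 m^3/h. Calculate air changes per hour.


ACH = flow / volume
ACH = 53 / 166
ACH = 0.319

0.319


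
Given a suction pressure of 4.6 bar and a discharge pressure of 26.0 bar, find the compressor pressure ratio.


PR = P_high / P_low
PR = 26.0 / 4.6
PR = 5.652

5.652


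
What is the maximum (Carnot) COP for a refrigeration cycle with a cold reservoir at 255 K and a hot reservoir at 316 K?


dT = 316 - 255 = 61 K
COP_carnot = T_cold / dT = 255 / 61
COP_carnot = 4.18

4.18


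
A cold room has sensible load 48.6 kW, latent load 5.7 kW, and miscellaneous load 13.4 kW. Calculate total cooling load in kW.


Q_total = Q_s + Q_l + Q_misc
Q_total = 48.6 + 5.7 + 13.4
Q_total = 67.7 kW

67.7


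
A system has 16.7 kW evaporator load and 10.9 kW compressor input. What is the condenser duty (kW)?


Q_cond = Q_evap + W
Q_cond = 16.7 + 10.9
Q_cond = 27.6 kW

27.6


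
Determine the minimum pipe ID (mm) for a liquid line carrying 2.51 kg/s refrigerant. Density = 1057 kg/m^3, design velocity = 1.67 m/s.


A = m_dot / (rho * v) = 2.51 / (1057 * 1.67) = 0.001421943247 m^2
d = sqrt(4*A/pi) * 1000
d = 42.5 mm

42.5


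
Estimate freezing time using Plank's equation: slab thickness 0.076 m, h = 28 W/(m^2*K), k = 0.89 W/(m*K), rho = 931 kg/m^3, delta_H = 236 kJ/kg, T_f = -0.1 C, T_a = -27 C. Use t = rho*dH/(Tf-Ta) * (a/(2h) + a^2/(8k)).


dT = -0.1 - (-27) = 26.9 K
term1 = a/(2h) = 0.076/(2*28) = 0.001357142857
term2 = a^2/(8k) = 0.076^2/(8*0.89) = 0.0008112359551
t = rho*dH*1000/dT * (term1 + term2)
t = 931*236*1000/26.9 * (0.001357142857 + 0.0008112359551)
t = 17711 s

17711


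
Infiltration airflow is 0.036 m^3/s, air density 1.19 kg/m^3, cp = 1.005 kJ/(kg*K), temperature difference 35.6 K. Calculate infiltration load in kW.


Q = V_dot * rho * cp * dT
Q = 0.036 * 1.19 * 1.005 * 35.6
Q = 1.533 kW

1.533


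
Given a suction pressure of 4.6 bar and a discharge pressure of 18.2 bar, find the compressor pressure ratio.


PR = P_high / P_low
PR = 18.2 / 4.6
PR = 3.957

3.957


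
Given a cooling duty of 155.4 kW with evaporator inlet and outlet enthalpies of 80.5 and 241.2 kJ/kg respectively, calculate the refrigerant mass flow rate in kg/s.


dh = 241.2 - 80.5 = 160.7 kJ/kg
m_dot = Q / dh = 155.4 / 160.7 = 0.967 kg/s

0.967


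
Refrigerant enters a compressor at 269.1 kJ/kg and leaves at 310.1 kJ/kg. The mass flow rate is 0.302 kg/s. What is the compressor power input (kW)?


dh = 310.1 - 269.1 = 41.0 kJ/kg
W = m_dot * dh = 0.302 * 41.0 = 12.38 kW

12.38


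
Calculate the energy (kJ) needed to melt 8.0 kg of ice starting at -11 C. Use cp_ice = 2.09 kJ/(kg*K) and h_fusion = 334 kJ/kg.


Sensible heat = cp * dT = 2.09 * 11 = 22.99 kJ/kg
Total per kg = 22.99 + 334 = 356.99 kJ/kg
Q = m * total = 8.0 * 356.99
Q = 2855.9 kJ

2855.9


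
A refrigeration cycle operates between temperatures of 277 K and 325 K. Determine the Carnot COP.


dT = 325 - 277 = 48 K
COP_carnot = T_cold / dT = 277 / 48
COP_carnot = 5.771

5.771


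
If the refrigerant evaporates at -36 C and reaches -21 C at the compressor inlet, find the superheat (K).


Superheat = T_suction - T_evap
Superheat = -21 - (-36)
Superheat = 15 K

15


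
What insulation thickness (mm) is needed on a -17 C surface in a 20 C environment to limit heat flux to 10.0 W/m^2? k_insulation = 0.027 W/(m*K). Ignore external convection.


dT = 20 - (-17) = 37 K
thickness = k * dT / q_max * 1000
thickness = 0.027 * 37 / 10.0 * 1000
thickness = 99.9 mm

99.9


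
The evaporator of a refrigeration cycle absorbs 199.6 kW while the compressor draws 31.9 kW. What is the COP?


COP = Q_evap / W
COP = 199.6 / 31.9
COP = 6.257

6.257


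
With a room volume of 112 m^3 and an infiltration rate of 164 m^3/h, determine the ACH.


ACH = flow / volume
ACH = 164 / 112
ACH = 1.464

1.464


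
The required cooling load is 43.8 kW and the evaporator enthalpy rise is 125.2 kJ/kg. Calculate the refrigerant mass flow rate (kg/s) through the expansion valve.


m_dot = Q / dh
m_dot = 43.8 / 125.2
m_dot = 0.3498 kg/s

0.3498


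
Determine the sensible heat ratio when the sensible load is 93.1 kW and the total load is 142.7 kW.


SHR = Q_sensible / Q_total
SHR = 93.1 / 142.7
SHR = 0.652

0.652


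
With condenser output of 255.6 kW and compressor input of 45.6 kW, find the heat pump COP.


COP_hp = Q_cond / W
COP_hp = 255.6 / 45.6
COP_hp = 5.605

5.605


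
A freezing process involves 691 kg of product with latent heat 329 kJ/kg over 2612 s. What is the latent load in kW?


Q_lat = m * h_fg / t
Q_lat = 691 * 329 / 2612
Q_lat = 87.04 kW

87.04


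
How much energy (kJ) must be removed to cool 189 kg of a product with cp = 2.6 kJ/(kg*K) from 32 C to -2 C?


dT = 32 - (-2) = 34 K
Q = m * cp * dT = 189 * 2.6 * 34
Q = 16708 kJ

16708


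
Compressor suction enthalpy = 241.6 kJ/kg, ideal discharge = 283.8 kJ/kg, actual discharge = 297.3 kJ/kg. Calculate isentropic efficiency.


dh_ideal = 283.8 - 241.6 = 42.2 kJ/kg
dh_actual = 297.3 - 241.6 = 55.7 kJ/kg
eta_s = dh_ideal / dh_actual = 42.2 / 55.7
eta_s = 0.7576

0.7576


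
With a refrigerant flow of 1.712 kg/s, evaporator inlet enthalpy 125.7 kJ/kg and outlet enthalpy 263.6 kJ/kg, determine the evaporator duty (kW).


dh = 263.6 - 125.7 = 137.9 kJ/kg
Q_evap = m_dot * dh = 1.712 * 137.9
Q_evap = 236.08 kW

236.08


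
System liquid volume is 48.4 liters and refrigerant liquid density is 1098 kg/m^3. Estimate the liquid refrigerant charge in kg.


Charge = V * rho / 1000
Charge = 48.4 * 1098 / 1000
Charge = 53.14 kg

53.14


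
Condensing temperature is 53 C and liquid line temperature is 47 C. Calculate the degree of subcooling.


Subcooling = T_cond - T_liquid
Subcooling = 53 - 47
Subcooling = 6 K

6


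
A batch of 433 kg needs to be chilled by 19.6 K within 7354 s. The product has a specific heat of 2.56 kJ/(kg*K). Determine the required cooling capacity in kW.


Q = m * cp * dT / t
Q = 433 * 2.56 * 19.6 / 7354
Q = 2.954 kW

2.954


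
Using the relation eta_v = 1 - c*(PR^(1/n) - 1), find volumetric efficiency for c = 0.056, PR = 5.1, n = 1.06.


PR^(1/n) = 5.1^(1/1.06) = 4.65070759
eta_v = 1 - 0.056 * (4.65070759 - 1)
eta_v = 0.7956

0.7956


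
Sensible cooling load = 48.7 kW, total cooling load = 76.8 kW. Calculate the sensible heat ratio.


SHR = Q_sensible / Q_total
SHR = 48.7 / 76.8
SHR = 0.634

0.634


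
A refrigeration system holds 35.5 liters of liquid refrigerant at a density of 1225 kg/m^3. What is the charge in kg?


Charge = V * rho / 1000
Charge = 35.5 * 1225 / 1000
Charge = 43.49 kg

43.49


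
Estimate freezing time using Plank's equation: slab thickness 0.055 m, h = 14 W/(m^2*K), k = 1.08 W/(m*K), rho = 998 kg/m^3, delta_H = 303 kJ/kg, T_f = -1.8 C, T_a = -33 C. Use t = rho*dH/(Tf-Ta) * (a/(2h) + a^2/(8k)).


dT = -1.8 - (-33) = 31.2 K
term1 = a/(2h) = 0.055/(2*14) = 0.001964285714
term2 = a^2/(8k) = 0.055^2/(8*1.08) = 0.0003501157407
t = rho*dH*1000/dT * (term1 + term2)
t = 998*303*1000/31.2 * (0.001964285714 + 0.0003501157407)
t = 22431 s

22431


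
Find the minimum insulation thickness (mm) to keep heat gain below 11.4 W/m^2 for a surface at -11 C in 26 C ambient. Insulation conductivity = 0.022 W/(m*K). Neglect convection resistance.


dT = 26 - (-11) = 37 K
thickness = k * dT / q_max * 1000
thickness = 0.022 * 37 / 11.4 * 1000
thickness = 71.4 mm

71.4


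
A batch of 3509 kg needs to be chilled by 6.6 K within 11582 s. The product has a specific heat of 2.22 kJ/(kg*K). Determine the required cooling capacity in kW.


Q = m * cp * dT / t
Q = 3509 * 2.22 * 6.6 / 11582
Q = 4.439 kW

4.439


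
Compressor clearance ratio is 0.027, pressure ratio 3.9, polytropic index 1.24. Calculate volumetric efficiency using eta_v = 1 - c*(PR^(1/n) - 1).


PR^(1/n) = 3.9^(1/1.24) = 2.99685
eta_v = 1 - 0.027 * (2.99685 - 1)
eta_v = 0.9461

0.9461


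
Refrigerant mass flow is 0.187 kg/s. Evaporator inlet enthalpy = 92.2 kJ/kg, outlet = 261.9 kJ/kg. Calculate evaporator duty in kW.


dh = 261.9 - 92.2 = 169.7 kJ/kg
Q_evap = m_dot * dh = 0.187 * 169.7
Q_evap = 31.73 kW

31.73


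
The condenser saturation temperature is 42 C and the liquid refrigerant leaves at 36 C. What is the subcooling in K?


Subcooling = T_cond - T_liquid
Subcooling = 42 - 36
Subcooling = 6 K

6


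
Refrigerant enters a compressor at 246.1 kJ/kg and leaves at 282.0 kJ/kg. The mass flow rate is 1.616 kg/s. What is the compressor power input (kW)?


dh = 282.0 - 246.1 = 35.9 kJ/kg
W = m_dot * dh = 1.616 * 35.9 = 58.01 kW

58.01


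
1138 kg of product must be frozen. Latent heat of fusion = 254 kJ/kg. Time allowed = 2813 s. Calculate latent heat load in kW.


Q_lat = m * h_fg / t
Q_lat = 1138 * 254 / 2813
Q_lat = 102.76 kW

102.76


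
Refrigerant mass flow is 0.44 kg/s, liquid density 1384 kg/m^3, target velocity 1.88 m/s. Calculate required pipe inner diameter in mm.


A = m_dot / (rho * v) = 0.44 / (1384 * 1.88) = 0.000169105891 m^2
d = sqrt(4*A/pi) * 1000
d = 14.7 mm

14.7


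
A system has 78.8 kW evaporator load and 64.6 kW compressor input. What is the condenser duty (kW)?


Q_cond = Q_evap + W
Q_cond = 78.8 + 64.6
Q_cond = 143.4 kW

143.4


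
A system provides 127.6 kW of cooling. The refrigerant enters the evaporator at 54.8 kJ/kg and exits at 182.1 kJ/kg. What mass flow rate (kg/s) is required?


dh = 182.1 - 54.8 = 127.3 kJ/kg
m_dot = Q / dh = 127.6 / 127.3 = 1.0024 kg/s

1.0024


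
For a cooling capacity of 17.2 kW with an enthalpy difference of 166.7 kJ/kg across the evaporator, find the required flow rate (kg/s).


m_dot = Q / dh
m_dot = 17.2 / 166.7
m_dot = 0.1032 kg/s

0.1032


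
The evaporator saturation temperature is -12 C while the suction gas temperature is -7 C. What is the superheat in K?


Superheat = T_suction - T_evap
Superheat = -7 - (-12)
Superheat = 5 K

5


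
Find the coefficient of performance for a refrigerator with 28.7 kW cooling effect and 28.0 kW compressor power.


COP = Q_evap / W
COP = 28.7 / 28.0
COP = 1.025

1.025


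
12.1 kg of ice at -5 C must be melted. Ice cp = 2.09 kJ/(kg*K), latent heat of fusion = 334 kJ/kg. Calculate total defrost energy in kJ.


Sensible heat = cp * dT = 2.09 * 5 = 10.45 kJ/kg
Total per kg = 10.45 + 334 = 344.45 kJ/kg
Q = m * total = 12.1 * 344.45
Q = 4167.8 kJ

4167.8


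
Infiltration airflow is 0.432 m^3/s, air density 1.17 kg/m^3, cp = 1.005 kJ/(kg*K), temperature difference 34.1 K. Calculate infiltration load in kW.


Q = V_dot * rho * cp * dT
Q = 0.432 * 1.17 * 1.005 * 34.1
Q = 17.322 kW

17.322


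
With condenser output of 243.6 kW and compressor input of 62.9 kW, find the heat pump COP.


COP_hp = Q_cond / W
COP_hp = 243.6 / 62.9
COP_hp = 3.873

3.873


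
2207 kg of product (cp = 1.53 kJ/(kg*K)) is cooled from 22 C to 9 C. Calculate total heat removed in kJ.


dT = 22 - (9) = 13 K
Q = m * cp * dT = 2207 * 1.53 * 13
Q = 43897 kJ

43897


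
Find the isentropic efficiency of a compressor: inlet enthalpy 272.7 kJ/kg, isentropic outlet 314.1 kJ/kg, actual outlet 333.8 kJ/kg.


dh_ideal = 314.1 - 272.7 = 41.4 kJ/kg
dh_actual = 333.8 - 272.7 = 61.1 kJ/kg
eta_s = dh_ideal / dh_actual = 41.4 / 61.1
eta_s = 0.6776

0.6776


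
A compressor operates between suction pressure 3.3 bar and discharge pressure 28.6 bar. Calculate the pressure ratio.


PR = P_high / P_low
PR = 28.6 / 3.3
PR = 8.667

8.667


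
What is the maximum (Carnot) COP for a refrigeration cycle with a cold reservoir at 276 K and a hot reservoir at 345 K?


dT = 345 - 276 = 69 K
COP_carnot = T_cold / dT = 276 / 69
COP_carnot = 4.0

4.0


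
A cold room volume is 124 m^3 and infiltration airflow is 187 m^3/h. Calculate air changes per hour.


ACH = flow / volume
ACH = 187 / 124
ACH = 1.508

1.508


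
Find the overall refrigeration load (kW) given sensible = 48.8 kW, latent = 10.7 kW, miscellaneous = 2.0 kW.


Q_total = Q_s + Q_l + Q_misc
Q_total = 48.8 + 10.7 + 2.0
Q_total = 61.5 kW

61.5


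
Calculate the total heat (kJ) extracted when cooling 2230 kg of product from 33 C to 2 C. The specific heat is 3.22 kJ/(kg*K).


dT = 33 - (2) = 31 K
Q = m * cp * dT = 2230 * 3.22 * 31
Q = 222599 kJ

222599


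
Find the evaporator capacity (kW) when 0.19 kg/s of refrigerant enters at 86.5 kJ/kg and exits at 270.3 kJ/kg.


dh = 270.3 - 86.5 = 183.8 kJ/kg
Q_evap = m_dot * dh = 0.19 * 183.8
Q_evap = 34.92 kW

34.92


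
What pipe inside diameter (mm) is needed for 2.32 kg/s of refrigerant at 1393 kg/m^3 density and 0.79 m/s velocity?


A = m_dot / (rho * v) = 2.32 / (1393 * 0.79) = 0.002108190137 m^2
d = sqrt(4*A/pi) * 1000
d = 51.8 mm

51.8


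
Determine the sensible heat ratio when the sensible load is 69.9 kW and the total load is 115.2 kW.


SHR = Q_sensible / Q_total
SHR = 69.9 / 115.2
SHR = 0.607

0.607


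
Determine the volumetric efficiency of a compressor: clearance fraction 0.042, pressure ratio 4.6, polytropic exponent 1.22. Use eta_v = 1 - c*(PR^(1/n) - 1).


PR^(1/n) = 4.6^(1/1.22) = 3.49336628
eta_v = 1 - 0.042 * (3.49336628 - 1)
eta_v = 0.8953

0.8953


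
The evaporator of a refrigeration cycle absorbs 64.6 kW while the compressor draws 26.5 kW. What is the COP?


COP = Q_evap / W
COP = 64.6 / 26.5
COP = 2.438

2.438


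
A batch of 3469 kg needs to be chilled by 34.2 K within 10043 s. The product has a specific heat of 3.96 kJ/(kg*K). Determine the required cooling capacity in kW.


Q = m * cp * dT / t
Q = 3469 * 3.96 * 34.2 / 10043
Q = 46.78 kW

46.78


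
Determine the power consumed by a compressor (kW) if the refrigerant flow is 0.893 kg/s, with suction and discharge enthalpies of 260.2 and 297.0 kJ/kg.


dh = 297.0 - 260.2 = 36.8 kJ/kg
W = m_dot * dh = 0.893 * 36.8 = 32.86 kW

32.86


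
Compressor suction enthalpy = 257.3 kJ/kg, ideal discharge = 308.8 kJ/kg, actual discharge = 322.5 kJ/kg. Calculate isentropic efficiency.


dh_ideal = 308.8 - 257.3 = 51.5 kJ/kg
dh_actual = 322.5 - 257.3 = 65.2 kJ/kg
eta_s = dh_ideal / dh_actual = 51.5 / 65.2
eta_s = 0.7899

0.7899


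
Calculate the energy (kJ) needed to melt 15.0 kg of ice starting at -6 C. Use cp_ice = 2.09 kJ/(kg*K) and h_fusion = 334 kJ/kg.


Sensible heat = cp * dT = 2.09 * 6 = 12.54 kJ/kg
Total per kg = 12.54 + 334 = 346.54 kJ/kg
Q = m * total = 15.0 * 346.54
Q = 5198.1 kJ

5198.1


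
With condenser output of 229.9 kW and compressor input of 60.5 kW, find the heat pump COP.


COP_hp = Q_cond / W
COP_hp = 229.9 / 60.5
COP_hp = 3.8

3.8


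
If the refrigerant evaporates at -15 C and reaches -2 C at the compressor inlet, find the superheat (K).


Superheat = T_suction - T_evap
Superheat = -2 - (-15)
Superheat = 13 K

13


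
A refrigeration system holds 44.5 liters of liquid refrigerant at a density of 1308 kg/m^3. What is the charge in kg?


Charge = V * rho / 1000
Charge = 44.5 * 1308 / 1000
Charge = 58.21 kg

58.21


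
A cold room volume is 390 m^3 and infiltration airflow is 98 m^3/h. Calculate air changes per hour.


ACH = flow / volume
ACH = 98 / 390
ACH = 0.251

0.251


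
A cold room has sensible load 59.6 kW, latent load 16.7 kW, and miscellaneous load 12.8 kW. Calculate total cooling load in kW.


Q_total = Q_s + Q_l + Q_misc
Q_total = 59.6 + 16.7 + 12.8
Q_total = 89.1 kW

89.1


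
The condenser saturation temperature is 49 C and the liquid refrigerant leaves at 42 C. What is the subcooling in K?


Subcooling = T_cond - T_liquid
Subcooling = 49 - 42
Subcooling = 7 K

7


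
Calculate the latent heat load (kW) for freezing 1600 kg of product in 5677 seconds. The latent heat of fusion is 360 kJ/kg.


Q_lat = m * h_fg / t
Q_lat = 1600 * 360 / 5677
Q_lat = 101.46 kW

101.46


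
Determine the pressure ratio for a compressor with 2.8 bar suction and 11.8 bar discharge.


PR = P_high / P_low
PR = 11.8 / 2.8
PR = 4.214

4.214


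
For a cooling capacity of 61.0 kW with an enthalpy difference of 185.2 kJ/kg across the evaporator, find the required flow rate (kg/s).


m_dot = Q / dh
m_dot = 61.0 / 185.2
m_dot = 0.3294 kg/s

0.3294


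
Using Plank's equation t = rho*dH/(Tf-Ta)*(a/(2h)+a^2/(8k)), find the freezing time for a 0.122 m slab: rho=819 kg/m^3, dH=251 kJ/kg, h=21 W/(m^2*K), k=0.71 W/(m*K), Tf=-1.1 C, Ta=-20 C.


dT = -1.1 - (-20) = 18.9 K
term1 = a/(2h) = 0.122/(2*21) = 0.002904761905
term2 = a^2/(8k) = 0.122^2/(8*0.71) = 0.002620422535
t = rho*dH*1000/dT * (term1 + term2)
t = 819*251*1000/18.9 * (0.002904761905 + 0.002620422535)
t = 60096 s

60096


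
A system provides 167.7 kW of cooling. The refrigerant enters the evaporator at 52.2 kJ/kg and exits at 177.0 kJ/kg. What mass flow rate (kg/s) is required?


dh = 177.0 - 52.2 = 124.8 kJ/kg
m_dot = Q / dh = 167.7 / 124.8 = 1.3438 kg/s

1.3438


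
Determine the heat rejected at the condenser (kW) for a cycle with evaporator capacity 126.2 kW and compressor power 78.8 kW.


Q_cond = Q_evap + W
Q_cond = 126.2 + 78.8
Q_cond = 205.0 kW

205.0


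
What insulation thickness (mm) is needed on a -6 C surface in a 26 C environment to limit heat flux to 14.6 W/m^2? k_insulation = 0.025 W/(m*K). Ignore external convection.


dT = 26 - (-6) = 32 K
thickness = k * dT / q_max * 1000
thickness = 0.025 * 32 / 14.6 * 1000
thickness = 54.8 mm

54.8


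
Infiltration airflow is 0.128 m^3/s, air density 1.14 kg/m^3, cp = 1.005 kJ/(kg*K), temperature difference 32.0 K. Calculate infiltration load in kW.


Q = V_dot * rho * cp * dT
Q = 0.128 * 1.14 * 1.005 * 32.0
Q = 4.693 kW

4.693


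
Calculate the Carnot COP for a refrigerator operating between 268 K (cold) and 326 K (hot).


dT = 326 - 268 = 58 K
COP_carnot = T_cold / dT = 268 / 58
COP_carnot = 4.621

4.621


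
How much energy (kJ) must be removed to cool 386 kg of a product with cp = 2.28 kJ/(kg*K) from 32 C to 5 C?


dT = 32 - (5) = 27 K
Q = m * cp * dT = 386 * 2.28 * 27
Q = 23762 kJ

23762


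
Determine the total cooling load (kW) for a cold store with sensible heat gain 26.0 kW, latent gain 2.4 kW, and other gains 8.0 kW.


Q_total = Q_s + Q_l + Q_misc
Q_total = 26.0 + 2.4 + 8.0
Q_total = 36.4 kW

36.4


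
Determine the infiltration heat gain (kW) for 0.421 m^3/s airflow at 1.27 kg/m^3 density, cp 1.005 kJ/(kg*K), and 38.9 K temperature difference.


Q = V_dot * rho * cp * dT
Q = 0.421 * 1.27 * 1.005 * 38.9
Q = 20.903 kW

20.903


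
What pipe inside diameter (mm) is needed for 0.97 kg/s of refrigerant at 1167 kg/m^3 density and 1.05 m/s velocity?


A = m_dot / (rho * v) = 0.97 / (1167 * 1.05) = 0.0007916105602 m^2
d = sqrt(4*A/pi) * 1000
d = 31.7 mm

31.7


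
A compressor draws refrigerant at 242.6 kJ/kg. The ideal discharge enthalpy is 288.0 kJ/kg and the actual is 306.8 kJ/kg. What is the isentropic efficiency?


dh_ideal = 288.0 - 242.6 = 45.4 kJ/kg
dh_actual = 306.8 - 242.6 = 64.2 kJ/kg
eta_s = dh_ideal / dh_actual = 45.4 / 64.2
eta_s = 0.7072

0.7072


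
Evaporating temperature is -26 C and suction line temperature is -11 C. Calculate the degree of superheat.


Superheat = T_suction - T_evap
Superheat = -11 - (-26)
Superheat = 15 K

15


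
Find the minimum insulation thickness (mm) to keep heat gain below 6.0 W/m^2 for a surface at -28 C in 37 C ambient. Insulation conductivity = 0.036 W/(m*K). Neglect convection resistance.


dT = 37 - (-28) = 65 K
thickness = k * dT / q_max * 1000
thickness = 0.036 * 65 / 6.0 * 1000
thickness = 390.0 mm

390.0


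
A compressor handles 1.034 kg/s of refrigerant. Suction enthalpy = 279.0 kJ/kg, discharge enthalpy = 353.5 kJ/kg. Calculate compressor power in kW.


dh = 353.5 - 279.0 = 74.5 kJ/kg
W = m_dot * dh = 1.034 * 74.5 = 77.03 kW

77.03


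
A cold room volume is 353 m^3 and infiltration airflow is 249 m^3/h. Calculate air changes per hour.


ACH = flow / volume
ACH = 249 / 353
ACH = 0.705

0.705


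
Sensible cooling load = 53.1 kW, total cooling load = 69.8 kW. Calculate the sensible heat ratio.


SHR = Q_sensible / Q_total
SHR = 53.1 / 69.8
SHR = 0.761

0.761


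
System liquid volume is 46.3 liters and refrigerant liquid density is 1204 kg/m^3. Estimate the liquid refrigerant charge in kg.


Charge = V * rho / 1000
Charge = 46.3 * 1204 / 1000
Charge = 55.75 kg

55.75


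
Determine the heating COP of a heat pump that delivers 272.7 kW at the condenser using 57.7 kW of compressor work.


COP_hp = Q_cond / W
COP_hp = 272.7 / 57.7
COP_hp = 4.726

4.726


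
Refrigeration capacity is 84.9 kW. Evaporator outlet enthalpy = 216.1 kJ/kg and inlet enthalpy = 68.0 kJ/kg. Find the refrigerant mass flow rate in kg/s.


dh = 216.1 - 68.0 = 148.1 kJ/kg
m_dot = Q / dh = 84.9 / 148.1 = 0.5733 kg/s

0.5733


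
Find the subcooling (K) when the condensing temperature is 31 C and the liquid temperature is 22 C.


Subcooling = T_cond - T_liquid
Subcooling = 31 - 22
Subcooling = 9 K

9


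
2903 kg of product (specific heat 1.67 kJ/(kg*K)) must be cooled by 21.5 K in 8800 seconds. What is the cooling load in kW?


Q = m * cp * dT / t
Q = 2903 * 1.67 * 21.5 / 8800
Q = 11.845 kW

11.845


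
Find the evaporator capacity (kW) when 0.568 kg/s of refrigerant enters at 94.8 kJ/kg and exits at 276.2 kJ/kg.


dh = 276.2 - 94.8 = 181.4 kJ/kg
Q_evap = m_dot * dh = 0.568 * 181.4
Q_evap = 103.04 kW

103.04


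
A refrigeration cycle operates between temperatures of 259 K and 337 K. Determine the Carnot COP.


dT = 337 - 259 = 78 K
COP_carnot = T_cold / dT = 259 / 78
COP_carnot = 3.321

3.321


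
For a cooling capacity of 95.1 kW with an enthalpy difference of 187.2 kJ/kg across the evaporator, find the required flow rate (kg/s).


m_dot = Q / dh
m_dot = 95.1 / 187.2
m_dot = 0.508 kg/s

0.508


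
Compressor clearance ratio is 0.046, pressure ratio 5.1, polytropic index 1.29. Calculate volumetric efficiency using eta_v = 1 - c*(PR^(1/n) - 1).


PR^(1/n) = 5.1^(1/1.29) = 3.53593288
eta_v = 1 - 0.046 * (3.53593288 - 1)
eta_v = 0.8833

0.8833


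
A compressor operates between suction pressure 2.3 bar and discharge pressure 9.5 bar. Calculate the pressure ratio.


PR = P_high / P_low
PR = 9.5 / 2.3
PR = 4.13

4.13


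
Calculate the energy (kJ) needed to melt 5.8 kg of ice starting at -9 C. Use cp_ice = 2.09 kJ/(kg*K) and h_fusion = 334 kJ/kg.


Sensible heat = cp * dT = 2.09 * 9 = 18.81 kJ/kg
Total per kg = 18.81 + 334 = 352.81 kJ/kg
Q = m * total = 5.8 * 352.81
Q = 2046.3 kJ

2046.3


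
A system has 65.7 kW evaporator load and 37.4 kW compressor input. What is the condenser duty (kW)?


Q_cond = Q_evap + W
Q_cond = 65.7 + 37.4
Q_cond = 103.1 kW

103.1


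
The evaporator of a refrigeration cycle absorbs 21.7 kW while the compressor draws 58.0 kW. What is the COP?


COP = Q_evap / W
COP = 21.7 / 58.0
COP = 0.374

0.374


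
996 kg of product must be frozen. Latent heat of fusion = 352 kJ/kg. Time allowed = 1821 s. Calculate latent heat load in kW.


Q_lat = m * h_fg / t
Q_lat = 996 * 352 / 1821
Q_lat = 192.53 kW

192.53


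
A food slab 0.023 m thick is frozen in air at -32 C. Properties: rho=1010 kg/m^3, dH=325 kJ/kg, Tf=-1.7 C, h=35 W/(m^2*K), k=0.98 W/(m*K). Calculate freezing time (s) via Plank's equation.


dT = -1.7 - (-32) = 30.3 K
term1 = a/(2h) = 0.023/(2*35) = 0.0003285714286
term2 = a^2/(8k) = 0.023^2/(8*0.98) = 0.0000674744898
t = rho*dH*1000/dT * (term1 + term2)
t = 1010*325*1000/30.3 * (0.0003285714286 + 0.0000674744898)
t = 4290 s

4290


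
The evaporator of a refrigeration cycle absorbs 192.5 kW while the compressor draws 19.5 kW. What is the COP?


COP = Q_evap / W
COP = 192.5 / 19.5
COP = 9.872

9.872


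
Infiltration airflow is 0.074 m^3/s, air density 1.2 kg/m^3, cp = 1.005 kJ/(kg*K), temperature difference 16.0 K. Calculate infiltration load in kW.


Q = V_dot * rho * cp * dT
Q = 0.074 * 1.2 * 1.005 * 16.0
Q = 1.428 kW

1.428


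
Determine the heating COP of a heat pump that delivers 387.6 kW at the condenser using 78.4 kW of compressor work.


COP_hp = Q_cond / W
COP_hp = 387.6 / 78.4
COP_hp = 4.944

4.944


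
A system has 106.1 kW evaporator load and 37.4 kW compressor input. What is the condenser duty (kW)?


Q_cond = Q_evap + W
Q_cond = 106.1 + 37.4
Q_cond = 143.5 kW

143.5


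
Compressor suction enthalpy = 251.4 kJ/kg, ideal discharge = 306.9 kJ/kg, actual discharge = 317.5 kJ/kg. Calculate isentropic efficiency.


dh_ideal = 306.9 - 251.4 = 55.5 kJ/kg
dh_actual = 317.5 - 251.4 = 66.1 kJ/kg
eta_s = dh_ideal / dh_actual = 55.5 / 66.1
eta_s = 0.8396

0.8396


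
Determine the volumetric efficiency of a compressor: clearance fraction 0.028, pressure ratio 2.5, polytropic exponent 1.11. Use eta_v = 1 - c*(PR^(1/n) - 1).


PR^(1/n) = 2.5^(1/1.11) = 2.28299264
eta_v = 1 - 0.028 * (2.28299264 - 1)
eta_v = 0.9641

0.9641


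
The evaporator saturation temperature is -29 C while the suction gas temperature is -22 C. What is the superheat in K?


Superheat = T_suction - T_evap
Superheat = -22 - (-29)
Superheat = 7 K

7


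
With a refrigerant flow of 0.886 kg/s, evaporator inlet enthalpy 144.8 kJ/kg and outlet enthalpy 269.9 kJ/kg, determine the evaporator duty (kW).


dh = 269.9 - 144.8 = 125.1 kJ/kg
Q_evap = m_dot * dh = 0.886 * 125.1
Q_evap = 110.84 kW

110.84


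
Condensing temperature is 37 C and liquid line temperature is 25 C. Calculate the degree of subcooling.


Subcooling = T_cond - T_liquid
Subcooling = 37 - 25
Subcooling = 12 K

12


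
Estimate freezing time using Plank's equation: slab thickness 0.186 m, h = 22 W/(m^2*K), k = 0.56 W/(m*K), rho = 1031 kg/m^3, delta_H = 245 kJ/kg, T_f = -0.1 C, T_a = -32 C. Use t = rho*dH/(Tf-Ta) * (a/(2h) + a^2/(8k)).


dT = -0.1 - (-32) = 31.9 K
term1 = a/(2h) = 0.186/(2*22) = 0.004227272727
term2 = a^2/(8k) = 0.186^2/(8*0.56) = 0.007722321429
t = rho*dH*1000/dT * (term1 + term2)
t = 1031*245*1000/31.9 * (0.004227272727 + 0.007722321429)
t = 94621 s

94621


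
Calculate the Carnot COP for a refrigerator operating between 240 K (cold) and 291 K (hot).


dT = 291 - 240 = 51 K
COP_carnot = T_cold / dT = 240 / 51
COP_carnot = 4.706

4.706


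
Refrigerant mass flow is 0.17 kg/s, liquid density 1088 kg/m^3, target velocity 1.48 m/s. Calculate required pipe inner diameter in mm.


A = m_dot / (rho * v) = 0.17 / (1088 * 1.48) = 0.0001055743243 m^2
d = sqrt(4*A/pi) * 1000
d = 11.6 mm

11.6


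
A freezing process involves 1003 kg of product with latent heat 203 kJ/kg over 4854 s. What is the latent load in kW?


Q_lat = m * h_fg / t
Q_lat = 1003 * 203 / 4854
Q_lat = 41.95 kW

41.95


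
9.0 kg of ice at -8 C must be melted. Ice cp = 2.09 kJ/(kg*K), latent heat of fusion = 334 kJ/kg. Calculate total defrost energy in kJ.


Sensible heat = cp * dT = 2.09 * 8 = 16.72 kJ/kg
Total per kg = 16.72 + 334 = 350.72 kJ/kg
Q = m * total = 9.0 * 350.72
Q = 3156.5 kJ

3156.5


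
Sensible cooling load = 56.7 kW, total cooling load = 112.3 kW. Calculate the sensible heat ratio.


SHR = Q_sensible / Q_total
SHR = 56.7 / 112.3
SHR = 0.505

0.505


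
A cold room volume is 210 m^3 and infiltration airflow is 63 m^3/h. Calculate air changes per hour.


ACH = flow / volume
ACH = 63 / 210
ACH = 0.3

0.3


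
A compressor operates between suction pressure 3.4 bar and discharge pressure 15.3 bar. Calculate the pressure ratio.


PR = P_high / P_low
PR = 15.3 / 3.4
PR = 4.5

4.5


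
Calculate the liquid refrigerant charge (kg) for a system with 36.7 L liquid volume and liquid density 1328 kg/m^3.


Charge = V * rho / 1000
Charge = 36.7 * 1328 / 1000
Charge = 48.74 kg

48.74


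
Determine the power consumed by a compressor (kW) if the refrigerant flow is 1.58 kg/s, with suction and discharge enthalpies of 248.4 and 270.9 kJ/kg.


dh = 270.9 - 248.4 = 22.5 kJ/kg
W = m_dot * dh = 1.58 * 22.5 = 35.55 kW

35.55


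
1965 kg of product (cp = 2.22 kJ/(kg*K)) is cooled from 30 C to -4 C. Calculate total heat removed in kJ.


dT = 30 - (-4) = 34 K
Q = m * cp * dT = 1965 * 2.22 * 34
Q = 148318 kJ

148318


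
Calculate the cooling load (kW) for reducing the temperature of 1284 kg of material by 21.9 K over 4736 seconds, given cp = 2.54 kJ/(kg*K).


Q = m * cp * dT / t
Q = 1284 * 2.54 * 21.9 / 4736
Q = 15.081 kW

15.081


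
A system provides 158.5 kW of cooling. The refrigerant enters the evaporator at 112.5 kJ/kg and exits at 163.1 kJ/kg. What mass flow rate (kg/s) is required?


dh = 163.1 - 112.5 = 50.6 kJ/kg
m_dot = Q / dh = 158.5 / 50.6 = 3.1324 kg/s

3.1324


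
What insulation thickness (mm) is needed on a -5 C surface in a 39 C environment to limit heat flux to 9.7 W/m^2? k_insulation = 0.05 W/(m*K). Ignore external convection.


dT = 39 - (-5) = 44 K
thickness = k * dT / q_max * 1000
thickness = 0.05 * 44 / 9.7 * 1000
thickness = 226.8 mm

226.8


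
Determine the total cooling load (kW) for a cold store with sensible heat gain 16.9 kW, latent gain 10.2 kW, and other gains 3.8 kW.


Q_total = Q_s + Q_l + Q_misc
Q_total = 16.9 + 10.2 + 3.8
Q_total = 30.9 kW

30.9


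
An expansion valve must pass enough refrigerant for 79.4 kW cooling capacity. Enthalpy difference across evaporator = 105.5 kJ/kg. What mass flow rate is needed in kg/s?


m_dot = Q / dh
m_dot = 79.4 / 105.5
m_dot = 0.7526 kg/s

0.7526


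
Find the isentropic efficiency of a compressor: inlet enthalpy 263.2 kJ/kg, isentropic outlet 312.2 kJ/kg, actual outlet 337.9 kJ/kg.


dh_ideal = 312.2 - 263.2 = 49.0 kJ/kg
dh_actual = 337.9 - 263.2 = 74.7 kJ/kg
eta_s = dh_ideal / dh_actual = 49.0 / 74.7
eta_s = 0.656

0.656


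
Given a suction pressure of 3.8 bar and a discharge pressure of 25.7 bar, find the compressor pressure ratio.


PR = P_high / P_low
PR = 25.7 / 3.8
PR = 6.763

6.763


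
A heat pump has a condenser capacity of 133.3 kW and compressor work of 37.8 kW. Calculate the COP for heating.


COP_hp = Q_cond / W
COP_hp = 133.3 / 37.8
COP_hp = 3.526

3.526


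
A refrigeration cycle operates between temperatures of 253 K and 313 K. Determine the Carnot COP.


dT = 313 - 253 = 60 K
COP_carnot = T_cold / dT = 253 / 60
COP_carnot = 4.217

4.217


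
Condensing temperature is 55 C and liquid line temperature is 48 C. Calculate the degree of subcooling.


Subcooling = T_cond - T_liquid
Subcooling = 55 - 48
Subcooling = 7 K

7


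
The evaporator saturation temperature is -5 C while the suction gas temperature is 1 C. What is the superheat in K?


Superheat = T_suction - T_evap
Superheat = 1 - (-5)
Superheat = 6 K

6


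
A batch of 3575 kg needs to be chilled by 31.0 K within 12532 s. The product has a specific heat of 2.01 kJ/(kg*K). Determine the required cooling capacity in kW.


Q = m * cp * dT / t
Q = 3575 * 2.01 * 31.0 / 12532
Q = 17.775 kW

17.775


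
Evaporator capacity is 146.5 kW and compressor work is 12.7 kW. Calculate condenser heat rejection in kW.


Q_cond = Q_evap + W
Q_cond = 146.5 + 12.7
Q_cond = 159.2 kW

159.2


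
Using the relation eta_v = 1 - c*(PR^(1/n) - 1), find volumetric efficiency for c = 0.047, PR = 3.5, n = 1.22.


PR^(1/n) = 3.5^(1/1.22) = 2.79227002
eta_v = 1 - 0.047 * (2.79227002 - 1)
eta_v = 0.9158

0.9158


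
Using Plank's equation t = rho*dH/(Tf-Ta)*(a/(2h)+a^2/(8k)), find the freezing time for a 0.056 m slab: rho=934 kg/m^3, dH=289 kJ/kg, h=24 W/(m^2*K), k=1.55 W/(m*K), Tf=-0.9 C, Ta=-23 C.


dT = -0.9 - (-23) = 22.1 K
term1 = a/(2h) = 0.056/(2*24) = 0.001166666667
term2 = a^2/(8k) = 0.056^2/(8*1.55) = 0.0002529032258
t = rho*dH*1000/dT * (term1 + term2)
t = 934*289*1000/22.1 * (0.001166666667 + 0.0002529032258)
t = 17338 s

17338


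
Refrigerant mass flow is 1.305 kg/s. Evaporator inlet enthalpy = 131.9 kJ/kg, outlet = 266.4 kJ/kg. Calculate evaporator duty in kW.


dh = 266.4 - 131.9 = 134.5 kJ/kg
Q_evap = m_dot * dh = 1.305 * 134.5
Q_evap = 175.52 kW

175.52


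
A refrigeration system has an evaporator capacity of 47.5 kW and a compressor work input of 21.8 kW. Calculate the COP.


COP = Q_evap / W
COP = 47.5 / 21.8
COP = 2.179

2.179


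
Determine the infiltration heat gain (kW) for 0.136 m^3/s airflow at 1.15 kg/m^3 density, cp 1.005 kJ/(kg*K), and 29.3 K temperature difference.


Q = V_dot * rho * cp * dT
Q = 0.136 * 1.15 * 1.005 * 29.3
Q = 4.605 kW

4.605


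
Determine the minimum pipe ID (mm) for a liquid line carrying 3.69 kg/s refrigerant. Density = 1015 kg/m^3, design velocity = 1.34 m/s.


A = m_dot / (rho * v) = 3.69 / (1015 * 1.34) = 0.002713035806 m^2
d = sqrt(4*A/pi) * 1000
d = 58.8 mm

58.8


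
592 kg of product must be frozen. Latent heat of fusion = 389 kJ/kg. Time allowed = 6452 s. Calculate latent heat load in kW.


Q_lat = m * h_fg / t
Q_lat = 592 * 389 / 6452
Q_lat = 35.69 kW

35.69
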